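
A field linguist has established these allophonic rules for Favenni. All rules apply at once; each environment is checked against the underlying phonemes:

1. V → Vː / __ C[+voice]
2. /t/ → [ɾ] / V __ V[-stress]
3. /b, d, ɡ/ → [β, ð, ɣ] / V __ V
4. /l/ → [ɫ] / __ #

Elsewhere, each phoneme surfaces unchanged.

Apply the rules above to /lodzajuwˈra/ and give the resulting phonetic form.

[loːdzaːjuːwˈra]

/l/ (word-initial): rule 4 targets it, but not word-finally → unchanged [l].
Rule 1 applies to /o/ (between /l/ and /d/: before a voiced consonant) → [oː].
/d/ (between /o/ and /z/) is in the target of rule 3 but the environment (between two vowels) is not met → [d].
/z/ (between /d/ and /a/) is unaffected → [z].
Rule 1 applies to /a/ (between /z/ and /j/: before a voiced consonant) → [aː].
/j/ stays [j].
Rule 1 applies to /u/ (between /j/ and /w/: before a voiced consonant) → [uː].
/w/ (between /u/ and /r/): no rule targets it → [w].
/r/ (between /w/ and /a/) is unaffected → [r].
/a/ (word-final): rule 1 targets it, but not before a voiced consonant → unchanged [a].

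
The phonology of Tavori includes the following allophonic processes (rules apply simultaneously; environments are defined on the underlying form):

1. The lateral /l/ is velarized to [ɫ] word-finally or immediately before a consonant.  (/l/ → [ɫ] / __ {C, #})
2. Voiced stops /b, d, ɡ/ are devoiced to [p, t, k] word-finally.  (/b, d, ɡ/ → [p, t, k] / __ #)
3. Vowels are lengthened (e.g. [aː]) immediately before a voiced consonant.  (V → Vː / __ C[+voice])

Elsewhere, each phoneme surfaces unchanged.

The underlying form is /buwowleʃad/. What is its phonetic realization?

/b/ (word-initial): rule 2 targets it, but not word-finally → unchanged [b].
/u/ meets the environment for rule 3 (before a voiced consonant) → [uː].
/w/ — not in any rule's target class → [w].
/o/ (between /w/ and /w/): before a voiced consonant, so rule 3 applies → [oː].
/w/ stays [w].
/l/ — between /w/ and /e/; rule 1 does not apply here → [l].
/e/ — between /l/ and /ʃ/; rule 3 does not apply here → [e].
/ʃ/ — not in any rule's target class → [ʃ].
/a/ — between /ʃ/ and /d/, before a voiced consonant — surfaces as [aː] (rule 3).
/d/ — word-final, word-finally — surfaces as [t] (rule 2).

[buːwoːwleʃaːt]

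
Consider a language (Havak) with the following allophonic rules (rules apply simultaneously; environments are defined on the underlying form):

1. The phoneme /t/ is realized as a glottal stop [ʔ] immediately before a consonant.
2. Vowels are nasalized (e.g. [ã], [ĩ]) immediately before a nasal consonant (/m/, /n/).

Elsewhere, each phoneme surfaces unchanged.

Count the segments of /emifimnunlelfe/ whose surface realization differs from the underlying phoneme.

Segments that undergo a rule: /e/ → [ẽ] (rule 2); /i/ → [ĩ] (rule 2); /u/ → [ũ] (rule 2).
All other segments surface unchanged.

3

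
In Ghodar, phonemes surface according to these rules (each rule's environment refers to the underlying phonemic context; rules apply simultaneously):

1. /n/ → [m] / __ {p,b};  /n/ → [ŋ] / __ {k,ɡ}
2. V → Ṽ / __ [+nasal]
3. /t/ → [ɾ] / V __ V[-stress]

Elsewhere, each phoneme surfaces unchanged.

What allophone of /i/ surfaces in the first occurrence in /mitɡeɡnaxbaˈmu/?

/i/ (between /m/ and /t/): rule 2 targets it, but not before a nasal consonant → unchanged [i].

[i]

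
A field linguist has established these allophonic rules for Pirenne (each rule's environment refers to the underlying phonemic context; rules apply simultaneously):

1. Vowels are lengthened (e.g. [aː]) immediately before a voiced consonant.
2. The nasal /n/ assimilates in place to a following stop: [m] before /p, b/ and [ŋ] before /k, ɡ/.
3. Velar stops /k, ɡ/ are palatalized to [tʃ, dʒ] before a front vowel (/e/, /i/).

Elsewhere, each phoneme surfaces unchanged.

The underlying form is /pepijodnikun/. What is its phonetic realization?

/e/ (between /p/ and /p/) fails the environment for rule 1, so it stays [e].
/i/ meets the environment for rule 1 (before a voiced consonant) → [iː].
/o/ meets the environment for rule 1 (before a voiced consonant) → [oː].
/n/ (between /d/ and /i/): rule 2 targets it, but not before a labial or velar stop → unchanged [n].
/i/ — between /n/ and /k/; rule 1 does not apply here → [i].
/k/ (between /i/ and /u/): rule 3 targets it, but not before a front vowel → unchanged [k].
/u/ meets the environment for rule 1 (before a voiced consonant) → [uː].
/n/ — word-final; rule 2 does not apply here → [n].

[pepiːjoːdnikuːn]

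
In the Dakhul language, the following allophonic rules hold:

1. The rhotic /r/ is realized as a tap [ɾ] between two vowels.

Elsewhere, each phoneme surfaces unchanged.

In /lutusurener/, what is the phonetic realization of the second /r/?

/r/ (word-final) is in the target of rule 1 but the environment (between two vowels) is not met → [r].

[r]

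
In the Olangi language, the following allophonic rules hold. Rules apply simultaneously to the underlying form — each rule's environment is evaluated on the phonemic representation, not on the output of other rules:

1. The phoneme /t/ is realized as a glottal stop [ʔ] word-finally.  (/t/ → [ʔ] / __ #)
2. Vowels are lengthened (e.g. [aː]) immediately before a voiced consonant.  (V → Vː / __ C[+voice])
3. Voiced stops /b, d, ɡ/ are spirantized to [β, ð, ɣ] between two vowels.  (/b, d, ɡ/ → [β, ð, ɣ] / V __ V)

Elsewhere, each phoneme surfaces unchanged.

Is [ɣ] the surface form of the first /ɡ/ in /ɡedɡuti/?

/ɡ/ (word-initial): rule 3 targets it, but not between two vowels → unchanged [ɡ].
The actual realization is [ɡ], not [ɣ].

No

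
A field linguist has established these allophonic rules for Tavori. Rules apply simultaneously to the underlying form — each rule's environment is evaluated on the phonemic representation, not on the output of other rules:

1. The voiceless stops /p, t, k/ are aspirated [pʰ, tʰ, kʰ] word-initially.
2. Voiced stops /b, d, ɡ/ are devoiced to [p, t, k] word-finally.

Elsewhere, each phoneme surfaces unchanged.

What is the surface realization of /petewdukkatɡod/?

/p/ — word-initial, word-initially — surfaces as [pʰ] (rule 1).
/e/ — not in any rule's target class → [e].
/t/ (between /e/ and /e/) fails the environment for rule 1, so it stays [t].
/e/ stays [e].
/w/ — not in any rule's target class → [w].
/d/ (between /w/ and /u/) is in the target of rule 2 but the environment (word-finally) is not met → [d].
/u/ — not in any rule's target class → [u].
/k/ — between /u/ and /k/; rule 1 does not apply here → [k].
/k/ (between /k/ and /a/) is in the target of rule 1 but the environment (word-initially) is not met → [k].
/a/ — not in any rule's target class → [a].
/t/ (between /a/ and /ɡ/) fails the environment for rule 1, so it stays [t].
/ɡ/ — between /t/ and /o/; rule 2 does not apply here → [ɡ].
/o/ stays [o].
/d/ meets the environment for rule 2 (word-finally) → [t].

[pʰetewdukkatɡot]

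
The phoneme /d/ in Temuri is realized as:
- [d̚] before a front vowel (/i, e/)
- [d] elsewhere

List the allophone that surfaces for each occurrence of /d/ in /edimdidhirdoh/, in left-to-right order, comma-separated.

[d̚], [d̚], [d], [d]

Occurrence 1 (position 2): before a front vowel (/i, e/) → [d̚].
Occurrence 2 (position 5): before a front vowel (/i, e/) → [d̚].
Occurrence 3 (position 7): no conditioning environment matches → elsewhere allophone [d].
Occurrence 4 (position 11): no conditioning environment matches → elsewhere allophone [d].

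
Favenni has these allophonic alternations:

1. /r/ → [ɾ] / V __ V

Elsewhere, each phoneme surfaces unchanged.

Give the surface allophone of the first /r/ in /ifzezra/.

[r]

/r/ (between /z/ and /a/) is in the target of rule 1 but the environment (between two vowels) is not met → [r].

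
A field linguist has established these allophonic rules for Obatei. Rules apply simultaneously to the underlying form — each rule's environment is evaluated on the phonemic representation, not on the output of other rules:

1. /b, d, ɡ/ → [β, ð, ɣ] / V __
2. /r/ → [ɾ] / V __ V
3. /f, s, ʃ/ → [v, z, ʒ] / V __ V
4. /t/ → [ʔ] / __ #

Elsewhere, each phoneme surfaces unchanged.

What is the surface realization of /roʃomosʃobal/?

[roʒomosʃoβal]

/r/ (word-initial): rule 2 targets it, but not between two vowels → unchanged [r].
/o/ — not in any rule's target class → [o].
Rule 3 applies to /ʃ/ (between /o/ and /o/: between two vowels) → [ʒ].
/o/ — not in any rule's target class → [o].
/m/ — not in any rule's target class → [m].
/o/ — not in any rule's target class → [o].
/s/ (between /o/ and /ʃ/): rule 3 targets it, but not between two vowels → unchanged [s].
/ʃ/ (between /s/ and /o/) fails the environment for rule 3, so it stays [ʃ].
/o/ (between /ʃ/ and /b/) is unaffected → [o].
Rule 1 applies to /b/ (between /o/ and /a/: immediately after a vowel) → [β].
/a/ (between /b/ and /l/): no rule targets it → [a].
/l/ (word-final) is unaffected → [l].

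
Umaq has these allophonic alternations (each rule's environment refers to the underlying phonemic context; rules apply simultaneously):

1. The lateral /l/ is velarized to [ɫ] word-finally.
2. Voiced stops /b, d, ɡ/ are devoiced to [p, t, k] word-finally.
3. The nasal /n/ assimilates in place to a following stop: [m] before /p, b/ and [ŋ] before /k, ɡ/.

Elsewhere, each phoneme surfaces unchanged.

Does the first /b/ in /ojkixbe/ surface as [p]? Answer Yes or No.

No

/b/ (between /x/ and /e/) fails the environment for rule 2, so it stays [b].
The actual realization is [b], not [p].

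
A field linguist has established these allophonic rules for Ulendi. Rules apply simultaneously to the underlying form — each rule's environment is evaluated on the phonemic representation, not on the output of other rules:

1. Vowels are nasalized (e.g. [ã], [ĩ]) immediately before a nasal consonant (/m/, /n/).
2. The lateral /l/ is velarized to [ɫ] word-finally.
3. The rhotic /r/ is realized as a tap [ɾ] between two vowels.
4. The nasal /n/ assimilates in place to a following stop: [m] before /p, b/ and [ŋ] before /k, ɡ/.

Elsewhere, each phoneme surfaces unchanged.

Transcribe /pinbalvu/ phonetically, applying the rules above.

/i/ — between /p/ and /n/, before a nasal consonant — surfaces as [ĩ] (rule 1).
/n/ (between /i/ and /b/) occurs before a labial or velar stop → [m] by rule 4.
/a/ — between /b/ and /l/; rule 1 does not apply here → [a].
/l/ (between /a/ and /v/) fails the environment for rule 2, so it stays [l].
/u/ (word-final): rule 1 targets it, but not before a nasal consonant → unchanged [u].

[pĩmbalvu]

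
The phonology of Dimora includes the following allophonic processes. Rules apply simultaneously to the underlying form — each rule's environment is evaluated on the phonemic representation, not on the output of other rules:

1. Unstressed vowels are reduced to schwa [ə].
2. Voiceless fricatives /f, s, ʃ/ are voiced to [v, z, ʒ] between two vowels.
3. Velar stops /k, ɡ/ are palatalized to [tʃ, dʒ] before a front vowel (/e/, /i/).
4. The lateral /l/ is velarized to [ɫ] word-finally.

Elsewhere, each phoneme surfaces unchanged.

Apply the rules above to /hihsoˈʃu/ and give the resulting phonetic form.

/h/ (word-initial) is unaffected → [h].
Rule 1 applies to /i/ (between /h/ and /h/: in an unstressed syllable) → [ə].
/h/ — not in any rule's target class → [h].
/s/ (between /h/ and /o/): rule 2 targets it, but not between two vowels → unchanged [s].
/o/ meets the environment for rule 1 (in an unstressed syllable) → [ə].
/ʃ/ meets the environment for rule 2 (between two vowels) → [ʒ].
/u/ — word-final; rule 1 does not apply here → [u].

[həhsəˈʒu]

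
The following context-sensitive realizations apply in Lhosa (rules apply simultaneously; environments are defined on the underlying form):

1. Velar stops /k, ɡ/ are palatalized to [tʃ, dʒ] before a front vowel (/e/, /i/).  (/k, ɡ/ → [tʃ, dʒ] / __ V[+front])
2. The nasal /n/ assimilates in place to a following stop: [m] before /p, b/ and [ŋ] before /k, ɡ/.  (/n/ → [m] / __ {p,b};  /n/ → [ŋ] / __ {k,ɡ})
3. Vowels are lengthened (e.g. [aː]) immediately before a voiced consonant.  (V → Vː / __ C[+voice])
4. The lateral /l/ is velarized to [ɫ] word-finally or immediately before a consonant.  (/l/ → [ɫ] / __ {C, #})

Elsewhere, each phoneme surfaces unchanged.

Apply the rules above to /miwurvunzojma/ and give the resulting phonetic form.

[miːwuːrvuːnzoːjma]

/i/ (between /m/ and /w/) occurs before a voiced consonant → [iː] by rule 3.
/u/ — between /w/ and /r/, before a voiced consonant — surfaces as [uː] (rule 3).
/u/ (between /v/ and /n/) occurs before a voiced consonant → [uː] by rule 3.
/n/ (between /u/ and /z/): rule 2 targets it, but not before a labial or velar stop → unchanged [n].
/o/ (between /z/ and /j/) occurs before a voiced consonant → [oː] by rule 3.
/a/ (word-final): rule 3 targets it, but not before a voiced consonant → unchanged [a].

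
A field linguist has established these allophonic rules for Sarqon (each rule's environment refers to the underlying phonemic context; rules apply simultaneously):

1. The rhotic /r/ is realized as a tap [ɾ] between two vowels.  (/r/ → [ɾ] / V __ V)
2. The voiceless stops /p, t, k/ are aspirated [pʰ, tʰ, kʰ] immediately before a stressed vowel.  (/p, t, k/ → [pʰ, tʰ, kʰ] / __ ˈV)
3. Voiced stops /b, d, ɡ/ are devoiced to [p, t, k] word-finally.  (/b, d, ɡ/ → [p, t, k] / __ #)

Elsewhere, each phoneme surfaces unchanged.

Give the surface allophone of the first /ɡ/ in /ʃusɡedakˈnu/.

[ɡ]

/ɡ/ (between /s/ and /e/) fails the environment for rule 3, so it stays [ɡ].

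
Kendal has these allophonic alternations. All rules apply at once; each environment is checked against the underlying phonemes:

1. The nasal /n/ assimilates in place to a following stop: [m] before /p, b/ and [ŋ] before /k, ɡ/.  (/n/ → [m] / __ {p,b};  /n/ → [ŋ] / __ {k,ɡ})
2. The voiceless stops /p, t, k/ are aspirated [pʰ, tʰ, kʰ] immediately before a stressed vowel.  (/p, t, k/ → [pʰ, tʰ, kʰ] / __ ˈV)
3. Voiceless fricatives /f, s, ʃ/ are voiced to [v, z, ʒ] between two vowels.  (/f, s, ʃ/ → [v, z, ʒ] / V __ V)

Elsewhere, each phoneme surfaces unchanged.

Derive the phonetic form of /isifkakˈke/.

[izifkakˈkʰe]

/i/ — not in any rule's target class → [i].
/s/ — between /i/ and /i/, between two vowels — surfaces as [z] (rule 3).
/i/ stays [i].
/f/ (between /i/ and /k/): rule 3 targets it, but not between two vowels → unchanged [f].
/k/ (between /f/ and /a/) is in the target of rule 2 but the environment (immediately before a stressed vowel) is not met → [k].
/a/ (between /k/ and /k/) is unaffected → [a].
/k/ — between /a/ and /k/; rule 2 does not apply here → [k].
/k/ — between /k/ and /e/, immediately before a stressed vowel — surfaces as [kʰ] (rule 2).
/e/ (word-final) is unaffected → [e].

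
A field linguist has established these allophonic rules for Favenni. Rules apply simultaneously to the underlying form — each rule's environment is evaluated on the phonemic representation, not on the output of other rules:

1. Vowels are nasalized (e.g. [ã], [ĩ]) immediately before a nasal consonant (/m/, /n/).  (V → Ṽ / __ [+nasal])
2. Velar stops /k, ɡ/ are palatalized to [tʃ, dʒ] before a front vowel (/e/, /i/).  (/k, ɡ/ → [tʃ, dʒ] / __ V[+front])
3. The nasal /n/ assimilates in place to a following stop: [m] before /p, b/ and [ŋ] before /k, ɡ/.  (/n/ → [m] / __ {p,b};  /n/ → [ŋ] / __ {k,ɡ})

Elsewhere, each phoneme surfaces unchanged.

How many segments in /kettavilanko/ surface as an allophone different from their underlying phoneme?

3

Segments that undergo a rule: /k/ → [tʃ] (rule 2); /a/ → [ã] (rule 1); /n/ → [ŋ] (rule 3).
All other segments surface unchanged.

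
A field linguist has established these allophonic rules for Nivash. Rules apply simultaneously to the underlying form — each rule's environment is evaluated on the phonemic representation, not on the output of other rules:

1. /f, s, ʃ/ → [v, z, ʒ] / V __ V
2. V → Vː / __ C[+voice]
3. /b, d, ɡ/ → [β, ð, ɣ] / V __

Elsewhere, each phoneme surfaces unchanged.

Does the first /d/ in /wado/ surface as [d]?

/d/ meets the environment for rule 3 (immediately after a vowel) → [ð].
The actual realization is [ð], not [d].

No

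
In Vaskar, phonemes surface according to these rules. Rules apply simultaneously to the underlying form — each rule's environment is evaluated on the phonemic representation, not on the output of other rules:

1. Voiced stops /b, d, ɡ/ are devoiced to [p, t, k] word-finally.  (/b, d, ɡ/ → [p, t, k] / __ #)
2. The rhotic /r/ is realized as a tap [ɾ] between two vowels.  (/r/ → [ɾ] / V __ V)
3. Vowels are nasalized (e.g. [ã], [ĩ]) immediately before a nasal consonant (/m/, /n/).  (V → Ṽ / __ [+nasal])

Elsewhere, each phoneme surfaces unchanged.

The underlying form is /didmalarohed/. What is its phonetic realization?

[didmalaɾohet]

/d/ — word-initial; rule 1 does not apply here → [d].
/i/ — between /d/ and /d/; rule 3 does not apply here → [i].
/d/ (between /i/ and /m/): rule 1 targets it, but not word-finally → unchanged [d].
/m/ stays [m].
/a/ (between /m/ and /l/) fails the environment for rule 3, so it stays [a].
/l/ — not in any rule's target class → [l].
/a/ (between /l/ and /r/) fails the environment for rule 3, so it stays [a].
/r/ meets the environment for rule 2 (between two vowels) → [ɾ].
/o/ (between /r/ and /h/) is in the target of rule 3 but the environment (before a nasal consonant) is not met → [o].
/h/ stays [h].
/e/ (between /h/ and /d/): rule 3 targets it, but not before a nasal consonant → unchanged [e].
/d/ meets the environment for rule 1 (word-finally) → [t].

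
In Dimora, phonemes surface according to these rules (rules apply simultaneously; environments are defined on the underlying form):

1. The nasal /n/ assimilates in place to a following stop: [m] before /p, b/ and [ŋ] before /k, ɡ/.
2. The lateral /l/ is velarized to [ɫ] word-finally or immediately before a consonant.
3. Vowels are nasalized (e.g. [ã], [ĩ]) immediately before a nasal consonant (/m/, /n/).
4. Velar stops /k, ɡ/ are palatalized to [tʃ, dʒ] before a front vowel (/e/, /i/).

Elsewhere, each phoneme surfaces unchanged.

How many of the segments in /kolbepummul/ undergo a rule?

3

Segments that undergo a rule: /l/ → [ɫ] (rule 2); /u/ → [ũ] (rule 3); /l/ → [ɫ] (rule 2).
All other segments surface unchanged.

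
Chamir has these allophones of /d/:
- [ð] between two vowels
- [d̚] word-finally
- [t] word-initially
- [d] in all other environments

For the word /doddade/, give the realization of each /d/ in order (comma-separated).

Occurrence 1 (position 1): word-initially → [t].
Occurrence 2 (position 3): no conditioning environment matches → elsewhere allophone [d].
Occurrence 3 (position 4): no conditioning environment matches → elsewhere allophone [d].
Occurrence 4 (position 6): between two vowels → [ð].

[t], [d], [d], [ð]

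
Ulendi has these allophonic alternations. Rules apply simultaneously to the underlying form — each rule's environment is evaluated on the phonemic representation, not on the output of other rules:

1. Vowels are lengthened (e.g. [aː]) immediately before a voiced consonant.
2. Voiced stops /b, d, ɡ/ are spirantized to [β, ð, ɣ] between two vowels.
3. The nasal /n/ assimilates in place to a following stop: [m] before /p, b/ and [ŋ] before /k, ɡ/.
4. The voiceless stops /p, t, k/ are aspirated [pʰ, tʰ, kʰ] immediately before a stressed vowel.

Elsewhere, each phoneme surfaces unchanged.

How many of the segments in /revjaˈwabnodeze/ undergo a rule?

6

Segments that undergo a rule: /e/ → [eː] (rule 1); /a/ → [aː] (rule 1); /a/ → [aː] (rule 1); /o/ → [oː] (rule 1); /d/ → [ð] (rule 2); /e/ → [eː] (rule 1).
All other segments surface unchanged.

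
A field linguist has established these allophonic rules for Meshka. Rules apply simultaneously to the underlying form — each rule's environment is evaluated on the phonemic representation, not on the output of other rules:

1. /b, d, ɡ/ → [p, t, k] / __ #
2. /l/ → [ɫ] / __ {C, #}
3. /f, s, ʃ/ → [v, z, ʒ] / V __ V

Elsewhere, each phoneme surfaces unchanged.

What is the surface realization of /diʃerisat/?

[diʒerizat]

/d/ — word-initial; rule 1 does not apply here → [d].
/i/ stays [i].
/ʃ/ meets the environment for rule 3 (between two vowels) → [ʒ].
/e/ stays [e].
/r/ — not in any rule's target class → [r].
/i/ stays [i].
/s/ (between /i/ and /a/) occurs between two vowels → [z] by rule 3.
/a/ (between /s/ and /t/) is unaffected → [a].
/t/ (word-final): no rule targets it → [t].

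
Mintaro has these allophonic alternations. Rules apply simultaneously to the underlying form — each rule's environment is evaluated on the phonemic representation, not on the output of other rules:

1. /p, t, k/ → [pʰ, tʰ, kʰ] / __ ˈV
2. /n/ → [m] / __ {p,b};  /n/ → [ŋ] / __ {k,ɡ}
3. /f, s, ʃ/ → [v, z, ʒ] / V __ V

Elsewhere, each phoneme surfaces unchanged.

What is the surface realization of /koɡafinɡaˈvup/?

[koɡaviŋɡaˈvup]

/k/ (word-initial): rule 1 targets it, but not immediately before a stressed vowel → unchanged [k].
/o/ — not in any rule's target class → [o].
/ɡ/ (between /o/ and /a/) is unaffected → [ɡ].
/a/ — not in any rule's target class → [a].
Rule 3 applies to /f/ (between /a/ and /i/: between two vowels) → [v].
/i/ stays [i].
/n/ (between /i/ and /ɡ/): before a labial or velar stop, so rule 2 applies → [ŋ].
/ɡ/ (between /n/ and /a/) is unaffected → [ɡ].
/a/ stays [a].
/v/ (between /a/ and /u/): no rule targets it → [v].
/u/ (between /v/ and /p/): no rule targets it → [u].
/p/ (word-final): rule 1 targets it, but not immediately before a stressed vowel → unchanged [p].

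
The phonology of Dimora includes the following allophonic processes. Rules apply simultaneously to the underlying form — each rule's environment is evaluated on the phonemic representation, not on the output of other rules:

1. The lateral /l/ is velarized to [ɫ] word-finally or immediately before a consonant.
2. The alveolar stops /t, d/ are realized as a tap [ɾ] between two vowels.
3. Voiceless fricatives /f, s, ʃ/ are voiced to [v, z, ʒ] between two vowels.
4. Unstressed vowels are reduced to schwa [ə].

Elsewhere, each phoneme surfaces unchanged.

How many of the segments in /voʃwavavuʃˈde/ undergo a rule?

4

Segments that undergo a rule: /o/ → [ə] (rule 4); /a/ → [ə] (rule 4); /a/ → [ə] (rule 4); /u/ → [ə] (rule 4).
All other segments surface unchanged.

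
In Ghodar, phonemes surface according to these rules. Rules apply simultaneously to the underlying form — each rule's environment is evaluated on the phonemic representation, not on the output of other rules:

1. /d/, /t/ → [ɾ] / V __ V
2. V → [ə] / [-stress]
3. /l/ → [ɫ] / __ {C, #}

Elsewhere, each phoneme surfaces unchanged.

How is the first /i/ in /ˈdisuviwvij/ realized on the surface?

/i/ (between /d/ and /s/) fails the environment for rule 2, so it stays [i].

[i]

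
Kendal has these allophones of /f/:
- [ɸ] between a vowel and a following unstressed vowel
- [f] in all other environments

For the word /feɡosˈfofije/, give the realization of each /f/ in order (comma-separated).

Occurrence 1 (position 1): no conditioning environment matches → elsewhere allophone [f].
Occurrence 2 (position 6): no conditioning environment matches → elsewhere allophone [f].
Occurrence 3 (position 8): between a vowel and a following unstressed vowel → [ɸ].

[f], [f], [ɸ]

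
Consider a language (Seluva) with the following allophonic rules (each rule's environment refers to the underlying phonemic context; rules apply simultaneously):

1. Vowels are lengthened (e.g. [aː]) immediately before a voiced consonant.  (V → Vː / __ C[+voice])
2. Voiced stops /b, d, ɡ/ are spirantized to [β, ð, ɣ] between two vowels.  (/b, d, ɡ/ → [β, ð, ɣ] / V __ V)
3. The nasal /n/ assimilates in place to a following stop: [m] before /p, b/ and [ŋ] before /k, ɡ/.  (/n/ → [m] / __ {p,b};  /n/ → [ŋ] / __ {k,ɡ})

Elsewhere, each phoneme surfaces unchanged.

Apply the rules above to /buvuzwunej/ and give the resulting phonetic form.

/b/ (word-initial): rule 2 targets it, but not between two vowels → unchanged [b].
/u/ (between /b/ and /v/) occurs before a voiced consonant → [uː] by rule 1.
/v/ — not in any rule's target class → [v].
Rule 1 applies to /u/ (between /v/ and /z/: before a voiced consonant) → [uː].
/z/ (between /u/ and /w/) is unaffected → [z].
/w/ — not in any rule's target class → [w].
/u/ (between /w/ and /n/): before a voiced consonant, so rule 1 applies → [uː].
/n/ (between /u/ and /e/) fails the environment for rule 3, so it stays [n].
Rule 1 applies to /e/ (between /n/ and /j/: before a voiced consonant) → [eː].
/j/ stays [j].

[buːvuːzwuːneːj]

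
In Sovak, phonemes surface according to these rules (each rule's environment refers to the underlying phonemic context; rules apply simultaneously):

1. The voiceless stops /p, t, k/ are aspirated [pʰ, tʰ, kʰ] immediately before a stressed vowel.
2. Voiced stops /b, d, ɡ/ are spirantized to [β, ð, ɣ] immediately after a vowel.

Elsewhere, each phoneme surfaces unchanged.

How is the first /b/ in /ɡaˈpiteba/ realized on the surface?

/b/ meets the environment for rule 2 (immediately after a vowel) → [β].

[β]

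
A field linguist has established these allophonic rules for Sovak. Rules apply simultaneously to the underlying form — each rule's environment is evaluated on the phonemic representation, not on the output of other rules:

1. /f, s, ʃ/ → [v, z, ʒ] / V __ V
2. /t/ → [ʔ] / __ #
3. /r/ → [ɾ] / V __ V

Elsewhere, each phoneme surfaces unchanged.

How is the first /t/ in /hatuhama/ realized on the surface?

[t]

/t/ (between /a/ and /u/): rule 2 targets it, but not word-finally → unchanged [t].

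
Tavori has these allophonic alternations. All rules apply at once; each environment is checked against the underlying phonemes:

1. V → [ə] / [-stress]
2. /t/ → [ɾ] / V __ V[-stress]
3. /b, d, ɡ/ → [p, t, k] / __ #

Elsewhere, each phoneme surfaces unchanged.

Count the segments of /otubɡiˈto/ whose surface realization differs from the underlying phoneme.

Segments that undergo a rule: /o/ → [ə] (rule 1); /t/ → [ɾ] (rule 2); /u/ → [ə] (rule 1); /i/ → [ə] (rule 1).
All other segments surface unchanged.

4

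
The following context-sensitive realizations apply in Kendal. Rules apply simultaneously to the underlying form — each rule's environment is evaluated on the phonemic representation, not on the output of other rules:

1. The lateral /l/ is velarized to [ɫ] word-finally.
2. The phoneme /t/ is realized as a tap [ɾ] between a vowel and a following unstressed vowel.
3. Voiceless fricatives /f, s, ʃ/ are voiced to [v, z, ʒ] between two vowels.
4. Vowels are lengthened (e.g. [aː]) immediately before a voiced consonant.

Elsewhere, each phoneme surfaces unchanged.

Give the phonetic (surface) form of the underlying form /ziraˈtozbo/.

/i/ (between /z/ and /r/) occurs before a voiced consonant → [iː] by rule 4.
/a/ (between /r/ and /t/) fails the environment for rule 4, so it stays [a].
/t/ — between /a/ and /o/; rule 2 does not apply here → [t].
/o/ meets the environment for rule 4 (before a voiced consonant) → [oː].
/o/ (word-final): rule 4 targets it, but not before a voiced consonant → unchanged [o].

[ziːraˈtoːzbo]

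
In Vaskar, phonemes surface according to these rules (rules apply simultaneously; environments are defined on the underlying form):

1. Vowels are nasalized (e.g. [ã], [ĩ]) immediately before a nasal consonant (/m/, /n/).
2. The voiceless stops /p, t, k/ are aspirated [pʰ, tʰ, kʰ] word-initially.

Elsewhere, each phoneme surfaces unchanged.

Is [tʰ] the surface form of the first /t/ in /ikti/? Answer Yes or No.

/t/ (between /k/ and /i/) is in the target of rule 2 but the environment (word-initially) is not met → [t].
The actual realization is [t], not [tʰ].

No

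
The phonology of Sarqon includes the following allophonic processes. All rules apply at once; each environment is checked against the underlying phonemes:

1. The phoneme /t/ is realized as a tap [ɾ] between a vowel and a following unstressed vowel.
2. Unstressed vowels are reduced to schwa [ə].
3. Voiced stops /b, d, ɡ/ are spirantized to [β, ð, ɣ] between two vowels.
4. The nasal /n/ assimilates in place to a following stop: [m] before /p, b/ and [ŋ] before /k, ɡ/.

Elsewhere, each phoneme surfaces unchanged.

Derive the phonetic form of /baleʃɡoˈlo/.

[bələʃɡəˈlo]

/b/ (word-initial) fails the environment for rule 3, so it stays [b].
/a/ (between /b/ and /l/): in an unstressed syllable, so rule 2 applies → [ə].
/l/ (between /a/ and /e/) is unaffected → [l].
Rule 2 applies to /e/ (between /l/ and /ʃ/: in an unstressed syllable) → [ə].
/ʃ/ (between /e/ and /ɡ/): no rule targets it → [ʃ].
/ɡ/ (between /ʃ/ and /o/) fails the environment for rule 3, so it stays [ɡ].
/o/ meets the environment for rule 2 (in an unstressed syllable) → [ə].
/l/ stays [l].
/o/ (word-final) is in the target of rule 2 but the environment (in an unstressed syllable) is not met → [o].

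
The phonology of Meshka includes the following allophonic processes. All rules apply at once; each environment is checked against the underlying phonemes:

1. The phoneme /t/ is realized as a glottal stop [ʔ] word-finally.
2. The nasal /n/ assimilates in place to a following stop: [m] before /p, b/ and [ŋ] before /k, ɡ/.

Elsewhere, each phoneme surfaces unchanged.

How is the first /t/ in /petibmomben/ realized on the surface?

[t]

/t/ — between /e/ and /i/; rule 1 does not apply here → [t].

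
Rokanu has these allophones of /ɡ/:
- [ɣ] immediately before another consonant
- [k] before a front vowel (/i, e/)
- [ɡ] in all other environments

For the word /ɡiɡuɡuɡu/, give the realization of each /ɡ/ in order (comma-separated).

Occurrence 1 (position 1): before a front vowel (/i, e/) → [k].
Occurrence 2 (position 3): no conditioning environment matches → elsewhere allophone [ɡ].
Occurrence 3 (position 5): no conditioning environment matches → elsewhere allophone [ɡ].
Occurrence 4 (position 7): no conditioning environment matches → elsewhere allophone [ɡ].

[k], [ɡ], [ɡ], [ɡ]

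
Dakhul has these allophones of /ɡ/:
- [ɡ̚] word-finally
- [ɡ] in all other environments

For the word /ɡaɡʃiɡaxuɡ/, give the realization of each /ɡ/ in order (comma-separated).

Occurrence 1 (position 1): no conditioning environment matches → elsewhere allophone [ɡ].
Occurrence 2 (position 3): no conditioning environment matches → elsewhere allophone [ɡ].
Occurrence 3 (position 6): no conditioning environment matches → elsewhere allophone [ɡ].
Occurrence 4 (position 10): word-finally → [ɡ̚].

[ɡ], [ɡ], [ɡ], [ɡ̚]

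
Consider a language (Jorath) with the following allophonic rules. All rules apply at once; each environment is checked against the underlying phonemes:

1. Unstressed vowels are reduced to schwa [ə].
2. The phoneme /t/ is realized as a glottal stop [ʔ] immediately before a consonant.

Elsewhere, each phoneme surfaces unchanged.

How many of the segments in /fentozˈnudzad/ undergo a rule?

3

Segments that undergo a rule: /e/ → [ə] (rule 1); /o/ → [ə] (rule 1); /a/ → [ə] (rule 1).
All other segments surface unchanged.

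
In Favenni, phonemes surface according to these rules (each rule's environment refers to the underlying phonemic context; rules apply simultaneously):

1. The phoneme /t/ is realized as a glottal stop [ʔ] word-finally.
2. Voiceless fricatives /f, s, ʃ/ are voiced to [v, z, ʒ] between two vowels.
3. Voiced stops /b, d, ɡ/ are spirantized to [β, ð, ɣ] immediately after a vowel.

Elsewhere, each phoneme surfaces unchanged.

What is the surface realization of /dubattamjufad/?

[duβattamjuvað]

/d/ (word-initial) is in the target of rule 3 but the environment (immediately after a vowel) is not met → [d].
/u/ stays [u].
/b/ meets the environment for rule 3 (immediately after a vowel) → [β].
/a/ stays [a].
/t/ — between /a/ and /t/; rule 1 does not apply here → [t].
/t/ — between /t/ and /a/; rule 1 does not apply here → [t].
/a/ (between /t/ and /m/): no rule targets it → [a].
/m/ stays [m].
/j/ — not in any rule's target class → [j].
/u/ stays [u].
/f/ (between /u/ and /a/): between two vowels, so rule 2 applies → [v].
/a/ (between /f/ and /d/) is unaffected → [a].
/d/ meets the environment for rule 3 (immediately after a vowel) → [ð].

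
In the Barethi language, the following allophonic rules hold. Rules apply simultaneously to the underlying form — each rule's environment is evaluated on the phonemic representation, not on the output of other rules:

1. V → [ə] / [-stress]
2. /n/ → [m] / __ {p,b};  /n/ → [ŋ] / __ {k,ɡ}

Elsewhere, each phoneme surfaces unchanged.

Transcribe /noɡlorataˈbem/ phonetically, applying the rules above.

[nəɡlərətəˈbem]

/n/ (word-initial) fails the environment for rule 2, so it stays [n].
/o/ (between /n/ and /ɡ/): in an unstressed syllable, so rule 1 applies → [ə].
/ɡ/ stays [ɡ].
/l/ — not in any rule's target class → [l].
/o/ — between /l/ and /r/, in an unstressed syllable — surfaces as [ə] (rule 1).
/r/ (between /o/ and /a/): no rule targets it → [r].
Rule 1 applies to /a/ (between /r/ and /t/: in an unstressed syllable) → [ə].
/t/ (between /a/ and /a/) is unaffected → [t].
/a/ (between /t/ and /b/) occurs in an unstressed syllable → [ə] by rule 1.
/b/ — not in any rule's target class → [b].
/e/ (between /b/ and /m/) fails the environment for rule 1, so it stays [e].
/m/ stays [m].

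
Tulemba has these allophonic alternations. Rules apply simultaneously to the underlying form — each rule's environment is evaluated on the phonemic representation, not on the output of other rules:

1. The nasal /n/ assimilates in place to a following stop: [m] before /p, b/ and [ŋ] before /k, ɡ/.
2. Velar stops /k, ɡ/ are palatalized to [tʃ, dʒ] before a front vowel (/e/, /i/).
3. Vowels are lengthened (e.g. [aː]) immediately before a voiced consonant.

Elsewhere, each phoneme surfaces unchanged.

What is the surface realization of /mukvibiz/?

/u/ (between /m/ and /k/) fails the environment for rule 3, so it stays [u].
/k/ (between /u/ and /v/) fails the environment for rule 2, so it stays [k].
/i/ meets the environment for rule 3 (before a voiced consonant) → [iː].
/i/ (between /b/ and /z/) occurs before a voiced consonant → [iː] by rule 3.

[mukviːbiːz]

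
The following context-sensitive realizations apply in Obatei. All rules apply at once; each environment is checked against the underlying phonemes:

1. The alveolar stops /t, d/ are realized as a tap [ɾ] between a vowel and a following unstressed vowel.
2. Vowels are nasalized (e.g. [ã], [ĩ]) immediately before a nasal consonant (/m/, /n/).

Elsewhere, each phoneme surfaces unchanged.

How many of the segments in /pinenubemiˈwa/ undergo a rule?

Segments that undergo a rule: /i/ → [ĩ] (rule 2); /e/ → [ẽ] (rule 2); /e/ → [ẽ] (rule 2).
All other segments surface unchanged.

3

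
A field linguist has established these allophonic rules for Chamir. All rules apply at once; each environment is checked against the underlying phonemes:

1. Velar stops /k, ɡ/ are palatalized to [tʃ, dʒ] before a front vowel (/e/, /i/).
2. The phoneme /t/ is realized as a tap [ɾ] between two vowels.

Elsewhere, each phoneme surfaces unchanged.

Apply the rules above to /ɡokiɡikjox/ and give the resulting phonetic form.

/ɡ/ (word-initial) is in the target of rule 1 but the environment (before a front vowel) is not met → [ɡ].
/k/ (between /o/ and /i/) occurs before a front vowel → [tʃ] by rule 1.
/ɡ/ (between /i/ and /i/): before a front vowel, so rule 1 applies → [dʒ].
/k/ — between /i/ and /j/; rule 1 does not apply here → [k].

[ɡotʃidʒikjox]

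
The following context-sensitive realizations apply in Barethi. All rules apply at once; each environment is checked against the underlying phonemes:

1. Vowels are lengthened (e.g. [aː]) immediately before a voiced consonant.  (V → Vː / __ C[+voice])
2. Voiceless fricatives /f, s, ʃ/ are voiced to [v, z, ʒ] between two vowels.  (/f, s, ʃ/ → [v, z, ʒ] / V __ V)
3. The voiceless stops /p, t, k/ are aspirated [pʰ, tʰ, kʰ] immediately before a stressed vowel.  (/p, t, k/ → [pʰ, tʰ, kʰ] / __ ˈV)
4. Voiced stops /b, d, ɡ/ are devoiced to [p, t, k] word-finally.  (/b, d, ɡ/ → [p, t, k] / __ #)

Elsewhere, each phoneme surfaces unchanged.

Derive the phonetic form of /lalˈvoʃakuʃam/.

[laːlˈvoʒakuʒaːm]

/l/ — not in any rule's target class → [l].
/a/ (between /l/ and /l/): before a voiced consonant, so rule 1 applies → [aː].
/l/ — not in any rule's target class → [l].
/v/ (between /l/ and /o/): no rule targets it → [v].
/o/ (between /v/ and /ʃ/) fails the environment for rule 1, so it stays [o].
/ʃ/ — between /o/ and /a/, between two vowels — surfaces as [ʒ] (rule 2).
/a/ — between /ʃ/ and /k/; rule 1 does not apply here → [a].
/k/ (between /a/ and /u/): rule 3 targets it, but not immediately before a stressed vowel → unchanged [k].
/u/ — between /k/ and /ʃ/; rule 1 does not apply here → [u].
/ʃ/ (between /u/ and /a/): between two vowels, so rule 2 applies → [ʒ].
Rule 1 applies to /a/ (between /ʃ/ and /m/: before a voiced consonant) → [aː].
/m/ stays [m].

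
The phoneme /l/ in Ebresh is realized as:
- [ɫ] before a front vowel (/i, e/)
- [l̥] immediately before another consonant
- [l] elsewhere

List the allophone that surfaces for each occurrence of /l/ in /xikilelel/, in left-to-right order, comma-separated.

Occurrence 1 (position 5): before a front vowel (/i, e/) → [ɫ].
Occurrence 2 (position 7): before a front vowel (/i, e/) → [ɫ].
Occurrence 3 (position 9): no conditioning environment matches → elsewhere allophone [l].

[ɫ], [ɫ], [l]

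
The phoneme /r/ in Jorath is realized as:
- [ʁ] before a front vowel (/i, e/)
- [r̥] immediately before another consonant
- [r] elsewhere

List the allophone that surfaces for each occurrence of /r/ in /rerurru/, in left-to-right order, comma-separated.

Occurrence 1 (position 1): before a front vowel (/i, e/) → [ʁ].
Occurrence 2 (position 3): no conditioning environment matches → elsewhere allophone [r].
Occurrence 3 (position 5): immediately before another consonant → [r̥].
Occurrence 4 (position 6): no conditioning environment matches → elsewhere allophone [r].

[ʁ], [r], [r̥], [r]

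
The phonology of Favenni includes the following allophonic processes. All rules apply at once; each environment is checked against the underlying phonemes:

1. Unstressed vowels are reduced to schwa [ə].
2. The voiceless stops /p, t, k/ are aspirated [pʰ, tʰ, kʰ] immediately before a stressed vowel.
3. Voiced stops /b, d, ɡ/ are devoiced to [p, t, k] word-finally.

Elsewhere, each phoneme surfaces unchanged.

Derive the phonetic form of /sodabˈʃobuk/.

[sədəbˈʃobək]

/s/ (word-initial): no rule targets it → [s].
/o/ meets the environment for rule 1 (in an unstressed syllable) → [ə].
/d/ (between /o/ and /a/) fails the environment for rule 3, so it stays [d].
/a/ meets the environment for rule 1 (in an unstressed syllable) → [ə].
/b/ (between /a/ and /ʃ/) fails the environment for rule 3, so it stays [b].
/ʃ/ stays [ʃ].
/o/ (between /ʃ/ and /b/) is in the target of rule 1 but the environment (in an unstressed syllable) is not met → [o].
/b/ (between /o/ and /u/) fails the environment for rule 3, so it stays [b].
/u/ (between /b/ and /k/): in an unstressed syllable, so rule 1 applies → [ə].
/k/ — word-final; rule 2 does not apply here → [k].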